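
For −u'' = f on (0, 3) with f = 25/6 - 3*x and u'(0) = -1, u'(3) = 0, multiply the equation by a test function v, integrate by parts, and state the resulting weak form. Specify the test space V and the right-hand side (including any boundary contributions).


V = H^1(0, 3) (v unrestricted at boundary; u is determined up to an additive constant); weak form: ∫_0^3 u'v' dx = ∫_0^3 (25/6 - 3*x) v dx + v(0) for all v ∈ V.

Multiply both sides by a test function v and integrate from 0 to 3:
  ∫_0^3 −u''(x) v(x) dx = ∫_0^3 f(x) v(x) dx.
Integrate the LHS by parts once:
  ∫_0^3 −u'' v dx = −[u'(x) v(x)]_0^3 + ∫_0^3 u'(x) v'(x) dx.
Thus ∫_0^3 u'(x) v'(x) dx = ∫_0^3 f(x) v(x) dx + [u'(x) v(x)]_0^3.
Choose V so that boundary terms are either known or forced to vanish.
u has inhomogeneous Neumann u'(0) = -1, u'(3) = 0. [u' v]_0^3 = (0)·v(3) − (-1)·v(0) = v(0). Take V = H^1(0, 3); boundary term becomes part of RHS.
Weak formulation: find u (satisfying any essential BC) such that ∫_0^3 u'(x) v'(x) dx = ∫_0^3 f v dx + v(0) for all v ∈ V (Neumann data are natural BCs: they enter the RHS as boundary terms).
Substituting f(x) = 25/6 - 3*x, the right-hand side is ∫_0^3 (25/6 - 3*x) v dx + v(0).
Compatibility check (pure Neumann): taking v ≡ 1 ∈ V gives 0 = ∫_0^3 f dx + (0) − (-1), i.e. ∫_0^3 f dx must equal u'(0) − u'(3) = -1. Indeed ∫_0^3 (25/6 - 3*x) dx = -1, so the data are compatible. The solution is then unique only up to an additive constant (fix it e.g. by requiring ∫_0^3 u dx = 0).


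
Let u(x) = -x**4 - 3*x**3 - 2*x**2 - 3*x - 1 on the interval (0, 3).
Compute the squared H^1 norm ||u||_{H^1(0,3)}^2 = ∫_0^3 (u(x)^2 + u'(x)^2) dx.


||u||_{H^1}^2 = 5177463/140

The H^1 norm (squared) on an interval (0, L) is
  ||u||_{H^1}^2 = ∫_0^L u(x)^2 dx + ∫_0^L u'(x)^2 dx.
Compute u'(x) = -4*x**3 - 9*x**2 - 4*x - 3.
Then u(x)^2 = x**8 + 6*x**7 + 13*x**6 + 18*x**5 + 24*x**4 + 18*x**3 + 13*x**2 + 6*x + 1 and u'(x)^2 = 16*x**6 + 72*x**5 + 113*x**4 + 96*x**3 + 70*x**2 + 24*x + 9.
Integrate each monomial from 0 to 3 using ∫_0^3 c·x^n dx = c·3^(n+1)/(n+1):
  ∫_0^3 u(x)^2 dx = ∫_0^3 (x^8 + 6*x^7 + 13*x^6 + 18*x^5 + 24*x^4 + 18*x^3 + 13*x^2 + 6*x + 1) dx. Term by term:
    ∫_0^3 x^8 dx = 2187;  ∫_0^3 6*x^7 dx = 19683/4;  ∫_0^3 13*x^6 dx = 28431/7;
    ∫_0^3 18*x^5 dx = 2187;  ∫_0^3 24*x^4 dx = 5832/5;  ∫_0^3 18*x^3 dx = 729/2;
    ∫_0^3 13*x^2 dx = 117;  ∫_0^3 6*x dx = 27;  ∫_0^3 1 dx = 3.
  Sum: 2187 + 19683/4 + 28431/7 + 2187 + 5832/5 + 729/2 + 117 + 27 + 3 = 2104791/140.
  ∫_0^3 u'(x)^2 dx = ∫_0^3 (16*x^6 + 72*x^5 + 113*x^4 + 96*x^3 + 70*x^2 + 24*x + 9) dx. Term by term:
    ∫_0^3 16*x^6 dx = 34992/7;  ∫_0^3 72*x^5 dx = 8748;  ∫_0^3 113*x^4 dx = 27459/5;
    ∫_0^3 96*x^3 dx = 1944;  ∫_0^3 70*x^2 dx = 630;  ∫_0^3 24*x dx = 108;
    ∫_0^3 9 dx = 27.
  Sum: 34992/7 + 8748 + 27459/5 + 1944 + 630 + 108 + 27 = 768168/35.
Adding: ||u||_{H^1}^2 = 2104791/140 + 768168/35 = 5177463/140.


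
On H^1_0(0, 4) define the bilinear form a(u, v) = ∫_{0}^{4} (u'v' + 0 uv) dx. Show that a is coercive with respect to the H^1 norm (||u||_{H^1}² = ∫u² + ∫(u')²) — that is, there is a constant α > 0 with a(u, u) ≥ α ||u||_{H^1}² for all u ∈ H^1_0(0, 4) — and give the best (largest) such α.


α = π^2/(π^2 + 16)

Coercivity of a(·,·) on H^1_0(0, 4) means a(u, u) ≥ α ||u||_{H^1}² for every u ∈ H^1_0.
The interval has length L = 4, and Poincaré/coercivity depend only on L. Here a(u, u) = ∫(u')² + (0)·∫u².
Here c = 0, so a(u,u) = ∫(u')² alone. The condition a(u,u) ≥ α||u||_{H^1}² reads (1−α)∫(u')² ≥ (α−c)∫u². Any admissible α is ≤ 1 (rapidly oscillating u have ∫u²/∫(u')² → 0), and α = 1 would force 0 ≥ (1−c)∫u², impossible since c < 1; so 1−α > 0. By the sharp Poincaré inequality on H^1_0 of an interval of length L, ∫(u')² ≥ (π/L)²∫u² with equality for the first sine mode sin(π(x−x₀)/L) (x₀ the left endpoint), so the inequality holds for all u iff (1−α)(π/L)² ≥ α − c, i.e. α ≤ ((π/L)² + c)/((π/L)² + 1) = (1 + c(L/π)²)/(1 + (L/π)²). (Direct route, valid since c ≤ 0: Poincaré gives c∫u² ≥ c(L/π)²∫(u')², so a(u,u) ≥ (1 + c(L/π)²)∫(u')², while ||u||_{H^1}² ≤ (1 + (L/π)²)∫(u')²; dividing yields the same α.) With (π/L)² = π^2/16 and c = 0, the largest admissible constant is α = ((π/L)² + c)/((π/L)² + 1).
Simplifying, α = π^2/(π^2 + 16).


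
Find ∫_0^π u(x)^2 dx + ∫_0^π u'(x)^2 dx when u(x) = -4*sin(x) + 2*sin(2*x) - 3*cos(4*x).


||u||_{H^1(0,π)}^2 = -272/5 + 205*π/2

u'(x) = 12*sin(4*x) - 4*cos(x) + 4*cos(2*x).
Expand u² and (u')² and integrate term by term on (0, π), using: for integers n ≥ 1, ∫_0^π sin²(nx) dx = ∫_0^π cos²(nx) dx = π/2; for n ≠ n', ∫_0^π sin(nx)sin(n'x) dx = ∫_0^π cos(nx)cos(n'x) dx = 0; and by product-to-sum, ∫_0^π sin(nx)cos(n'x) dx = ½∫_0^π [sin((n+n')x) + sin((n−n')x)] dx, which is 0 when n+n' is even and 2n/(n²−n'²) when n+n' is odd (it need not vanish on (0, π)).
  u² squared terms: (-4)²·∫sin(x)² dx = 16·π/2 = 8*π;  (-3)²·∫cos(4x)² dx = 9·π/2 = 9*π/2;  (2)²·∫sin(2x)² dx = 4·π/2 = 2*π.
  u² cross terms: 2·(-4)·(-3)·∫sin(x)·cos(4x) dx = 24·(-2/15) = -16/5;  2·(-4)·(2)·∫sin(x)·sin(2x) dx = -16·(0) = 0;  2·(-3)·(2)·∫cos(4x)·sin(2x) dx = -12·(0) = 0.
  So ∫_0^π u² dx = 8*π + 9*π/2 + 2*π − 16/5 + 0 + 0 = -16/5 + 29*π/2.
  (u')² squared terms: (-4)²·∫cos(x)² dx = 16·π/2 = 8*π;  (4)²·∫cos(2x)² dx = 16·π/2 = 8*π;  (12)²·∫sin(4x)² dx = 144·π/2 = 72*π.
  (u')² cross terms: 2·(-4)·(4)·∫cos(x)·cos(2x) dx = -32·(0) = 0;  2·(-4)·(12)·∫cos(x)·sin(4x) dx = -96·(8/15) = -256/5;  2·(4)·(12)·∫cos(2x)·sin(4x) dx = 96·(0) = 0.
  So ∫_0^π (u')² dx = 8*π + 8*π + 72*π + 0 − 256/5 + 0 = -256/5 + 88*π.
||u||_{H^1}^2 = (-16/5 + 29*π/2) + (-256/5 + 88*π) = -272/5 + 205*π/2.


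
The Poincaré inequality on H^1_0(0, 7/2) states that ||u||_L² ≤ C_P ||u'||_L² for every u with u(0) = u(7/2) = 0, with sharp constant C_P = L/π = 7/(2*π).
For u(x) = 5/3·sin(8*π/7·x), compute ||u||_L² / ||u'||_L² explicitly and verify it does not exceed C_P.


||u||_L² / ||u'||_L² = 7/(8*π) < C_P = 7/(2*π).

u(x) = 5/3·sin(8*π/7·x), so u'(x) = 40*π*cos(8*π*x/7)/21.
Writing u(x) = A·sin(kπx/L) with A = 5/3 and k = 4, use ∫_0^L sin²(kπx/L) dx = L/2 and ∫_0^L cos²(kπx/L) dx = L/2.
u² = 25/9·sin²(8*π/7·x) and (u')² = 1600*π^2/441·cos²(8*π/7·x), and each of sin², cos² integrates to L/2 = 7/4 over (0, 7/2).
∫_0^7/2 u² dx = 175/36, so ||u||_L² = 5*sqrt(7)/6.
∫_0^7/2 (u')² dx = 400*π^2/63, so ||u'||_L² = 20*sqrt(7)*π/21.
Ratio ||u||_L² / ||u'||_L² = 7/(8*π).
Sharp Poincaré constant on H^1_0(0, 7/2) is C_P = L/π = 7/(2*π), achieved by sin(2*π/7·x).
This is the k = 4 harmonic; the ratio L/(kπ) is strictly less than C_P = L/π, consistent with the sharp inequality ||u||_L² ≤ C_P ||u'||_L².


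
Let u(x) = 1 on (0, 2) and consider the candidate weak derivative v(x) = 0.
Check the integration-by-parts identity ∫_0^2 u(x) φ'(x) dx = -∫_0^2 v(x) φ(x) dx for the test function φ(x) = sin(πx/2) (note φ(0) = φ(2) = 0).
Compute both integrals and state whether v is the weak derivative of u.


LHS = 0, RHS = 0. Yes, v = u' weakly.

u(x) = 1, classical derivative u'(x) = 0.
φ(x) = sin(πx/2), so φ'(x) = π*cos(π*x/2)/2.
Note φ(0) = φ(2) = 0, so the boundary term u·φ vanishes.
LHS = ∫_0^2 u(x) φ'(x) dx = ∫_0^2 (π*cos(π*x/2)/2) dx. Term by term:
  ∫_0^2 π*cos(π*x/2)/2 dx = 0.
So LHS = 0.
∫_0^2 v(x) φ(x) dx = ∫_0^2 (0) dx. Term by term:
  ∫_0^2 0 dx = 0.
So RHS = -∫_0^2 v(x) φ(x) dx = 0.
LHS = RHS, so the identity holds for this test φ.
Moreover u is smooth here and v(x) = u'(x) = 0 pointwise, so the identity holds for every test function. Hence v is the weak derivative of u.


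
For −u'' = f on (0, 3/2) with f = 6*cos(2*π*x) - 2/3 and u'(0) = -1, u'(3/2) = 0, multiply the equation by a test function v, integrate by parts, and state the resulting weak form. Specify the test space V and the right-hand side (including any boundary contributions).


V = H^1(0, 3/2) (v unrestricted at boundary; u is determined up to an additive constant); weak form: ∫_0^3/2 u'v' dx = ∫_0^3/2 (6*cos(2*π*x) - 2/3) v dx + v(0) for all v ∈ V.

Multiply both sides by a test function v and integrate from 0 to 3/2:
  ∫_0^3/2 −u''(x) v(x) dx = ∫_0^3/2 f(x) v(x) dx.
Integrate the LHS by parts once:
  ∫_0^3/2 −u'' v dx = −[u'(x) v(x)]_0^3/2 + ∫_0^3/2 u'(x) v'(x) dx.
Thus ∫_0^3/2 u'(x) v'(x) dx = ∫_0^3/2 f(x) v(x) dx + [u'(x) v(x)]_0^3/2.
Choose V so that boundary terms are either known or forced to vanish.
u has inhomogeneous Neumann u'(0) = -1, u'(3/2) = 0. [u' v]_0^3/2 = (0)·v(3/2) − (-1)·v(0) = v(0). Take V = H^1(0, 3/2); boundary term becomes part of RHS.
Weak formulation: find u (satisfying any essential BC) such that ∫_0^3/2 u'(x) v'(x) dx = ∫_0^3/2 f v dx + v(0) for all v ∈ V (Neumann data are natural BCs: they enter the RHS as boundary terms).
Substituting f(x) = 6*cos(2*π*x) - 2/3, the right-hand side is ∫_0^3/2 (6*cos(2*π*x) - 2/3) v dx + v(0).
Compatibility check (pure Neumann): taking v ≡ 1 ∈ V gives 0 = ∫_0^3/2 f dx + (0) − (-1), i.e. ∫_0^3/2 f dx must equal u'(0) − u'(3/2) = -1. Indeed ∫_0^3/2 (6*cos(2*π*x) - 2/3) dx = -1, so the data are compatible. The solution is then unique only up to an additive constant (fix it e.g. by requiring ∫_0^3/2 u dx = 0).


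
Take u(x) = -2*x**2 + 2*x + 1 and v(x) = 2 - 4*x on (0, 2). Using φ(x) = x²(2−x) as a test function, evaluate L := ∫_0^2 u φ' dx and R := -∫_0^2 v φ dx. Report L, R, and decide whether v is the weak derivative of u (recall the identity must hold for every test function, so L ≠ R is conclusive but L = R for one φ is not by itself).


LHS = 56/15, RHS = 56/15. Yes, v = u' weakly.

u(x) = -2*x**2 + 2*x + 1, classical derivative u'(x) = 2 - 4*x.
φ(x) = x²(2−x), so φ'(x) = x*(4 - 3*x).
Note φ(0) = φ(2) = 0, so the boundary term u·φ vanishes.
LHS = ∫_0^2 u(x) φ'(x) dx = ∫_0^2 (6*x^4 - 14*x^3 + 5*x^2 + 4*x) dx. Term by term:
  ∫_0^2 6*x^4 dx = 192/5;  ∫_0^2 -14*x^3 dx = -56;  ∫_0^2 5*x^2 dx = 40/3;
  ∫_0^2 4*x dx = 8.
Sum: 192/5 − 56 + 40/3 + 8 = 56/15.
So LHS = 56/15.
∫_0^2 v(x) φ(x) dx = ∫_0^2 (4*x^4 - 10*x^3 + 4*x^2) dx. Term by term:
  ∫_0^2 4*x^4 dx = 128/5;  ∫_0^2 -10*x^3 dx = -40;  ∫_0^2 4*x^2 dx = 32/3.
Sum: 128/5 − 40 + 32/3 = -56/15.
So RHS = -∫_0^2 v(x) φ(x) dx = 56/15.
LHS = RHS, so the identity holds for this test φ.
Moreover u is smooth here and v(x) = u'(x) = 2 - 4*x pointwise, so the identity holds for every test function. Hence v is the weak derivative of u.


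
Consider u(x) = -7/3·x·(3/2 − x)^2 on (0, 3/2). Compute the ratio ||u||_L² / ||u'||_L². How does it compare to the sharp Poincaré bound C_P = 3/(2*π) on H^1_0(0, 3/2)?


||u||_L² / ||u'||_L² = 3*sqrt(14)/28 < C_P = 3/(2*π).

u(x) = -7/3·x·(3/2 − x)^2, so u'(x) = -7*x^2 + 14*x - 21/4.
u(x) = -7/3·x·(3/2 − x)^2 vanishes at x = 0 and x = 3/2, so u ∈ H^1_0(0, 3/2). Differentiate via the product rule and integrate the resulting polynomials term by term.
  ∫_0^3/2 u² dx = ∫_0^3/2 (49*x^6/9 - 98*x^5/3 + 147*x^4/2 - 147*x^3/2 + 441*x^2/16) dx. Term by term:
    ∫_0^3/2 49*x^6/9 dx = 1701/128;  ∫_0^3/2 -98*x^5/3 dx = -3969/64;  ∫_0^3/2 147*x^4/2 dx = 35721/320;
    ∫_0^3/2 -147*x^3/2 dx = -11907/128;  ∫_0^3/2 441*x^2/16 dx = 3969/128.
  Sum: 1701/128 − 3969/64 + 35721/320 − 11907/128 + 3969/128 = 567/640.
  ∫_0^3/2 (u')² dx = ∫_0^3/2 (49*x^4 - 196*x^3 + 539*x^2/2 - 147*x + 441/16) dx. Term by term:
    ∫_0^3/2 49*x^4 dx = 11907/160;  ∫_0^3/2 -196*x^3 dx = -3969/16;  ∫_0^3/2 539*x^2/2 dx = 4851/16;
    ∫_0^3/2 -147*x dx = -1323/8;  ∫_0^3/2 441/16 dx = 1323/32.
  Sum: 11907/160 − 3969/16 + 4851/16 − 1323/8 + 1323/32 = 441/80.
∫_0^3/2 u² dx = 567/640, so ||u||_L² = 9*sqrt(70)/80.
∫_0^3/2 (u')² dx = 441/80, so ||u'||_L² = 21*sqrt(5)/20.
Ratio ||u||_L² / ||u'||_L² = 3*sqrt(14)/28.
Sharp Poincaré constant on H^1_0(0, 3/2) is C_P = L/π = 3/(2*π), achieved by sin(2*π/3·x).
A polynomial bump cannot attain the sharp Poincaré constant (only the first sine eigenfunction does), so the ratio is strictly less than C_P, consistent with ||u||_L² ≤ C_P ||u'||_L².


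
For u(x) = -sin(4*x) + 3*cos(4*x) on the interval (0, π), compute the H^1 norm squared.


||u||_{H^1(0,π)}^2 = 85*π

u'(x) = -12*sin(4*x) - 4*cos(4*x).
Expand u² and (u')² and integrate term by term on (0, π), using: for integers n ≥ 1, ∫_0^π sin²(nx) dx = ∫_0^π cos²(nx) dx = π/2; for n ≠ n', ∫_0^π sin(nx)sin(n'x) dx = ∫_0^π cos(nx)cos(n'x) dx = 0; and by product-to-sum, ∫_0^π sin(nx)cos(n'x) dx = ½∫_0^π [sin((n+n')x) + sin((n−n')x)] dx, which is 0 when n+n' is even and 2n/(n²−n'²) when n+n' is odd (it need not vanish on (0, π)).
  u² squared terms: (-1)²·∫sin(4x)² dx = 1·π/2 = π/2;  (3)²·∫cos(4x)² dx = 9·π/2 = 9*π/2.
  u² cross terms: 2·(-1)·(3)·∫sin(4x)·cos(4x) dx = -6·(0) = 0.
  So ∫_0^π u² dx = π/2 + 9*π/2 + 0 = 5*π.
  (u')² squared terms: (-12)²·∫sin(4x)² dx = 144·π/2 = 72*π;  (-4)²·∫cos(4x)² dx = 16·π/2 = 8*π.
  (u')² cross terms: 2·(-12)·(-4)·∫sin(4x)·cos(4x) dx = 96·(0) = 0.
  So ∫_0^π (u')² dx = 72*π + 8*π + 0 = 80*π.
||u||_{H^1}^2 = (5*π) + (80*π) = 85*π.


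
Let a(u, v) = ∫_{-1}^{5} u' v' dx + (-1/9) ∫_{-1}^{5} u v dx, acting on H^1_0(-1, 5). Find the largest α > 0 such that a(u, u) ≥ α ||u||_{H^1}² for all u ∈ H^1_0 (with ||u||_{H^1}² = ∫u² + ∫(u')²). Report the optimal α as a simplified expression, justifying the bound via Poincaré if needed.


α = (-4 + π^2)/(π^2 + 36)

Coercivity of a(·,·) on H^1_0(-1, 5) means a(u, u) ≥ α ||u||_{H^1}² for every u ∈ H^1_0.
The interval has length L = 6, and Poincaré/coercivity depend only on L. Here a(u, u) = ∫(u')² + (-1/9)·∫u².
Here c = -1/9 < 0 with |c| < (π/L)² = π^2/36, so coercivity still holds. The condition a(u,u) ≥ α||u||_{H^1}² reads (1−α)∫(u')² ≥ (α−c)∫u². Any admissible α is ≤ 1 (rapidly oscillating u have ∫u²/∫(u')² → 0), and α = 1 would force 0 ≥ (1−c)∫u², impossible since c < 1; so 1−α > 0. By the sharp Poincaré inequality on H^1_0 of an interval of length L, ∫(u')² ≥ (π/L)²∫u² with equality for the first sine mode sin(π(x−x₀)/L) (x₀ the left endpoint), so the inequality holds for all u iff (1−α)(π/L)² ≥ α − c, i.e. α ≤ ((π/L)² + c)/((π/L)² + 1) = (1 + c(L/π)²)/(1 + (L/π)²). (Direct route, valid since c ≤ 0: Poincaré gives c∫u² ≥ c(L/π)²∫(u')², so a(u,u) ≥ (1 + c(L/π)²)∫(u')², while ||u||_{H^1}² ≤ (1 + (L/π)²)∫(u')²; dividing yields the same α.) With (π/L)² = π^2/36 and c = -1/9, the largest admissible constant is α = ((π/L)² + c)/((π/L)² + 1).
Simplifying, α = (-4 + π^2)/(π^2 + 36).


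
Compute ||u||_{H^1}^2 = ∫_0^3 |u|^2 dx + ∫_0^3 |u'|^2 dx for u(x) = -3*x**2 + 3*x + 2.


||u||_{H^1}^2 = 3009/10

The H^1 norm (squared) on an interval (0, L) is
  ||u||_{H^1}^2 = ∫_0^L u(x)^2 dx + ∫_0^L u'(x)^2 dx.
Compute u'(x) = 3 - 6*x.
Then u(x)^2 = 9*x**4 - 18*x**3 - 3*x**2 + 12*x + 4 and u'(x)^2 = 36*x**2 - 36*x + 9.
Integrate each monomial from 0 to 3 using ∫_0^3 c·x^n dx = c·3^(n+1)/(n+1):
  ∫_0^3 u(x)^2 dx = ∫_0^3 (9*x^4 - 18*x^3 - 3*x^2 + 12*x + 4) dx. Term by term:
    ∫_0^3 9*x^4 dx = 2187/5;  ∫_0^3 -18*x^3 dx = -729/2;  ∫_0^3 -3*x^2 dx = -27;
    ∫_0^3 12*x dx = 54;  ∫_0^3 4 dx = 12.
  Sum: 2187/5 − 729/2 − 27 + 54 + 12 = 1119/10.
  ∫_0^3 u'(x)^2 dx = ∫_0^3 (36*x^2 - 36*x + 9) dx. Term by term:
    ∫_0^3 36*x^2 dx = 324;  ∫_0^3 -36*x dx = -162;  ∫_0^3 9 dx = 27.
  Sum: 324 − 162 + 27 = 189.
Adding: ||u||_{H^1}^2 = 1119/10 + 189 = 3009/10.


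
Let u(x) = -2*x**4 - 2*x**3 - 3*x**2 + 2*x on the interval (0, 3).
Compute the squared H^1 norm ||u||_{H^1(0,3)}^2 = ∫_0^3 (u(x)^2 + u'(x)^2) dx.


||u||_{H^1}^2 = 2083623/35

The H^1 norm (squared) on an interval (0, L) is
  ||u||_{H^1}^2 = ∫_0^L u(x)^2 dx + ∫_0^L u'(x)^2 dx.
Compute u'(x) = -8*x**3 - 6*x**2 - 6*x + 2.
Then u(x)^2 = 4*x**8 + 8*x**7 + 16*x**6 + 4*x**5 + x**4 - 12*x**3 + 4*x**2 and u'(x)^2 = 64*x**6 + 96*x**5 + 132*x**4 + 40*x**3 + 12*x**2 - 24*x + 4.
Integrate each monomial from 0 to 3 using ∫_0^3 c·x^n dx = c·3^(n+1)/(n+1):
  ∫_0^3 u(x)^2 dx = ∫_0^3 (4*x^8 + 8*x^7 + 16*x^6 + 4*x^5 + x^4 - 12*x^3 + 4*x^2) dx. Term by term:
    ∫_0^3 4*x^8 dx = 8748;  ∫_0^3 8*x^7 dx = 6561;  ∫_0^3 16*x^6 dx = 34992/7;
    ∫_0^3 4*x^5 dx = 486;  ∫_0^3 x^4 dx = 243/5;  ∫_0^3 -12*x^3 dx = -243;
    ∫_0^3 4*x^2 dx = 36.
  Sum: 8748 + 6561 + 34992/7 + 486 + 243/5 − 243 + 36 = 722241/35.
  ∫_0^3 u'(x)^2 dx = ∫_0^3 (64*x^6 + 96*x^5 + 132*x^4 + 40*x^3 + 12*x^2 - 24*x + 4) dx. Term by term:
    ∫_0^3 64*x^6 dx = 139968/7;  ∫_0^3 96*x^5 dx = 11664;  ∫_0^3 132*x^4 dx = 32076/5;
    ∫_0^3 40*x^3 dx = 810;  ∫_0^3 12*x^2 dx = 108;  ∫_0^3 -24*x dx = -108;
    ∫_0^3 4 dx = 12.
  Sum: 139968/7 + 11664 + 32076/5 + 810 + 108 − 108 + 12 = 1361382/35.
Adding: ||u||_{H^1}^2 = 722241/35 + 1361382/35 = 2083623/35.


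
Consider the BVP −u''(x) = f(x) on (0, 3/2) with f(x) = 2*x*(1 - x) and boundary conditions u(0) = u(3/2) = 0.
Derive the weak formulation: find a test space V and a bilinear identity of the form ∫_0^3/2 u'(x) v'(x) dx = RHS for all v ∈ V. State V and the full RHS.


V = H^1_0(0, 3/2) (so v(0) = v(3/2) = 0); weak form: ∫_0^3/2 u'v' dx = ∫_0^3/2 (2*x*(1 - x)) v dx for all v ∈ V.

Multiply both sides by a test function v and integrate from 0 to 3/2:
  ∫_0^3/2 −u''(x) v(x) dx = ∫_0^3/2 f(x) v(x) dx.
Integrate the LHS by parts once:
  ∫_0^3/2 −u'' v dx = −[u'(x) v(x)]_0^3/2 + ∫_0^3/2 u'(x) v'(x) dx.
Thus ∫_0^3/2 u'(x) v'(x) dx = ∫_0^3/2 f(x) v(x) dx + [u'(x) v(x)]_0^3/2.
Choose V so that boundary terms are either known or forced to vanish.
u is Dirichlet: u(0) = u(3/2) = 0. Let V = H^1_0(0, 3/2); then v(0) = v(3/2) = 0, and [u' v]_0^3/2 = 0.
Weak formulation: find u (satisfying any essential BC) such that ∫_0^3/2 u'(x) v'(x) dx = ∫_0^3/2 f v dx for all v ∈ V.
Substituting f(x) = 2*x*(1 - x), the right-hand side is ∫_0^3/2 (2*x*(1 - x)) v dx.


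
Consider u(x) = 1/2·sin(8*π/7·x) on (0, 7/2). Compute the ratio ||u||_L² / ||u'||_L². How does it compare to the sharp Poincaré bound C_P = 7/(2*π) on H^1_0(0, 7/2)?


||u||_L² / ||u'||_L² = 7/(8*π) < C_P = 7/(2*π).

u(x) = 1/2·sin(8*π/7·x), so u'(x) = 4*π*cos(8*π*x/7)/7.
Writing u(x) = A·sin(kπx/L) with A = 1/2 and k = 4, use ∫_0^L sin²(kπx/L) dx = L/2 and ∫_0^L cos²(kπx/L) dx = L/2.
u² = 1/4·sin²(8*π/7·x) and (u')² = 16*π^2/49·cos²(8*π/7·x), and each of sin², cos² integrates to L/2 = 7/4 over (0, 7/2).
∫_0^7/2 u² dx = 7/16, so ||u||_L² = sqrt(7)/4.
∫_0^7/2 (u')² dx = 4*π^2/7, so ||u'||_L² = 2*sqrt(7)*π/7.
Ratio ||u||_L² / ||u'||_L² = 7/(8*π).
Sharp Poincaré constant on H^1_0(0, 7/2) is C_P = L/π = 7/(2*π), achieved by sin(2*π/7·x).
This is the k = 4 harmonic; the ratio L/(kπ) is strictly less than C_P = L/π, consistent with the sharp inequality ||u||_L² ≤ C_P ||u'||_L².


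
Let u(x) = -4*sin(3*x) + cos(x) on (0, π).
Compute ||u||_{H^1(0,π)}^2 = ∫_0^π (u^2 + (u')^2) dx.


||u||_{H^1(0,π)}^2 = 81*π

u'(x) = -sin(x) - 12*cos(3*x).
Expand u² and (u')² and integrate term by term on (0, π), using: for integers n ≥ 1, ∫_0^π sin²(nx) dx = ∫_0^π cos²(nx) dx = π/2; for n ≠ n', ∫_0^π sin(nx)sin(n'x) dx = ∫_0^π cos(nx)cos(n'x) dx = 0; and by product-to-sum, ∫_0^π sin(nx)cos(n'x) dx = ½∫_0^π [sin((n+n')x) + sin((n−n')x)] dx, which is 0 when n+n' is even and 2n/(n²−n'²) when n+n' is odd (it need not vanish on (0, π)).
  u² squared terms: (-4)²·∫sin(3x)² dx = 16·π/2 = 8*π;  (1)²·∫cos(x)² dx = 1·π/2 = π/2.
  u² cross terms: 2·(-4)·(1)·∫sin(3x)·cos(x) dx = -8·(0) = 0.
  So ∫_0^π u² dx = 8*π + π/2 + 0 = 17*π/2.
  (u')² squared terms: (-1)²·∫sin(x)² dx = 1·π/2 = π/2;  (-12)²·∫cos(3x)² dx = 144·π/2 = 72*π.
  (u')² cross terms: 2·(-1)·(-12)·∫sin(x)·cos(3x) dx = 24·(0) = 0.
  So ∫_0^π (u')² dx = π/2 + 72*π + 0 = 145*π/2.
||u||_{H^1}^2 = (17*π/2) + (145*π/2) = 81*π.


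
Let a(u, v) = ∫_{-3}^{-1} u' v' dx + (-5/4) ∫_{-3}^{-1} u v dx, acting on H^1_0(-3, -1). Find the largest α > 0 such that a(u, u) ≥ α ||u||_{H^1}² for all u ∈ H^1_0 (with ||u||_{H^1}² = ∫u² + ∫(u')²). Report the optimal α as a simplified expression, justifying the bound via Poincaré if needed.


α = (-5 + π^2)/(4 + π^2)

Coercivity of a(·,·) on H^1_0(-3, -1) means a(u, u) ≥ α ||u||_{H^1}² for every u ∈ H^1_0.
The interval has length L = 2, and Poincaré/coercivity depend only on L. Here a(u, u) = ∫(u')² + (-5/4)·∫u².
Here c = -5/4 < 0 with |c| < (π/L)² = π^2/4, so coercivity still holds. The condition a(u,u) ≥ α||u||_{H^1}² reads (1−α)∫(u')² ≥ (α−c)∫u². Any admissible α is ≤ 1 (rapidly oscillating u have ∫u²/∫(u')² → 0), and α = 1 would force 0 ≥ (1−c)∫u², impossible since c < 1; so 1−α > 0. By the sharp Poincaré inequality on H^1_0 of an interval of length L, ∫(u')² ≥ (π/L)²∫u² with equality for the first sine mode sin(π(x−x₀)/L) (x₀ the left endpoint), so the inequality holds for all u iff (1−α)(π/L)² ≥ α − c, i.e. α ≤ ((π/L)² + c)/((π/L)² + 1) = (1 + c(L/π)²)/(1 + (L/π)²). (Direct route, valid since c ≤ 0: Poincaré gives c∫u² ≥ c(L/π)²∫(u')², so a(u,u) ≥ (1 + c(L/π)²)∫(u')², while ||u||_{H^1}² ≤ (1 + (L/π)²)∫(u')²; dividing yields the same α.) With (π/L)² = π^2/4 and c = -5/4, the largest admissible constant is α = ((π/L)² + c)/((π/L)² + 1).
Simplifying, α = (-5 + π^2)/(4 + π^2).


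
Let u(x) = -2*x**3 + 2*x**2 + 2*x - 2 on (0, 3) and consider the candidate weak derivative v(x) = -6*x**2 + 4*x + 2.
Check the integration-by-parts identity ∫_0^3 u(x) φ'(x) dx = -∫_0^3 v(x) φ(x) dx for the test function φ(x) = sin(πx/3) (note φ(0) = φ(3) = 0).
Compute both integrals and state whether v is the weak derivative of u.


LHS = -648/π^3 + 114/π, RHS = -648/π^3 + 114/π. Yes, v = u' weakly.

u(x) = -2*x**3 + 2*x**2 + 2*x - 2, classical derivative u'(x) = -6*x**2 + 4*x + 2.
φ(x) = sin(πx/3), so φ'(x) = π*cos(π*x/3)/3.
Note φ(0) = φ(3) = 0, so the boundary term u·φ vanishes.
LHS = ∫_0^3 u(x) φ'(x) dx = ∫_0^3 (-2*π*x^3*cos(π*x/3)/3 + 2*π*x^2*cos(π*x/3)/3 + 2*π*x*cos(π*x/3)/3 - 2*π*cos(π*x/3)/3) dx. Term by term:
  ∫_0^3 -2*π*cos(π*x/3)/3 dx = 0;  ∫_0^3 -2*π*x^3*cos(π*x/3)/3 dx = -648/π^3 + 162/π;  ∫_0^3 2*π*x*cos(π*x/3)/3 dx = -12/π;
  ∫_0^3 2*π*x^2*cos(π*x/3)/3 dx = -36/π.
Sum: 0 + -648/π^3 + 162/π − 12/π − 36/π = -648/π^3 + 114/π.
So LHS = -648/π^3 + 114/π.
∫_0^3 v(x) φ(x) dx = ∫_0^3 (-6*x^2*sin(π*x/3) + 4*x*sin(π*x/3) + 2*sin(π*x/3)) dx. Term by term:
  ∫_0^3 2*sin(π*x/3) dx = 12/π;  ∫_0^3 -6*x^2*sin(π*x/3) dx = -162/π + 648/π^3;  ∫_0^3 4*x*sin(π*x/3) dx = 36/π.
Sum: 12/π + -162/π + 648/π^3 + 36/π = -114/π + 648/π^3.
So RHS = -∫_0^3 v(x) φ(x) dx = -648/π^3 + 114/π.
LHS = RHS, so the identity holds for this test φ.
Moreover u is smooth here and v(x) = u'(x) = -6*x**2 + 4*x + 2 pointwise, so the identity holds for every test function. Hence v is the weak derivative of u.


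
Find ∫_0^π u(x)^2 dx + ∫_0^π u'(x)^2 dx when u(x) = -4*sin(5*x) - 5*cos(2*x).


||u||_{H^1(0,π)}^2 = 2000/21 + 541*π/2

u'(x) = 10*sin(2*x) - 20*cos(5*x).
Expand u² and (u')² and integrate term by term on (0, π), using: for integers n ≥ 1, ∫_0^π sin²(nx) dx = ∫_0^π cos²(nx) dx = π/2; for n ≠ n', ∫_0^π sin(nx)sin(n'x) dx = ∫_0^π cos(nx)cos(n'x) dx = 0; and by product-to-sum, ∫_0^π sin(nx)cos(n'x) dx = ½∫_0^π [sin((n+n')x) + sin((n−n')x)] dx, which is 0 when n+n' is even and 2n/(n²−n'²) when n+n' is odd (it need not vanish on (0, π)).
  u² squared terms: (-5)²·∫cos(2x)² dx = 25·π/2 = 25*π/2;  (-4)²·∫sin(5x)² dx = 16·π/2 = 8*π.
  u² cross terms: 2·(-5)·(-4)·∫cos(2x)·sin(5x) dx = 40·(10/21) = 400/21.
  So ∫_0^π u² dx = 25*π/2 + 8*π + 400/21 = 400/21 + 41*π/2.
  (u')² squared terms: (-20)²·∫cos(5x)² dx = 400·π/2 = 200*π;  (10)²·∫sin(2x)² dx = 100·π/2 = 50*π.
  (u')² cross terms: 2·(-20)·(10)·∫cos(5x)·sin(2x) dx = -400·(-4/21) = 1600/21.
  So ∫_0^π (u')² dx = 200*π + 50*π + 1600/21 = 1600/21 + 250*π.
||u||_{H^1}^2 = (400/21 + 41*π/2) + (1600/21 + 250*π) = 2000/21 + 541*π/2.


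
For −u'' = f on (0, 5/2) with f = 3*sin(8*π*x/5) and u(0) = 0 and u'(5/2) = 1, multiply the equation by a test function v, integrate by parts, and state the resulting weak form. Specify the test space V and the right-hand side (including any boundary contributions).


V = {v ∈ H^1(0, 5/2) : v(0) = 0} (test functions vanish at x = 0 where u is specified); weak form: ∫_0^5/2 u'v' dx = ∫_0^5/2 (3*sin(8*π*x/5)) v dx + v(5/2) for all v ∈ V.

Multiply both sides by a test function v and integrate from 0 to 5/2:
  ∫_0^5/2 −u''(x) v(x) dx = ∫_0^5/2 f(x) v(x) dx.
Integrate the LHS by parts once:
  ∫_0^5/2 −u'' v dx = −[u'(x) v(x)]_0^5/2 + ∫_0^5/2 u'(x) v'(x) dx.
Thus ∫_0^5/2 u'(x) v'(x) dx = ∫_0^5/2 f(x) v(x) dx + [u'(x) v(x)]_0^5/2.
Choose V so that boundary terms are either known or forced to vanish.
Mixed BC: u(0) = 0 (Dirichlet) and u'(5/2) = 1 (Neumann). Define V = {v ∈ H^1(0, 5/2) : v(0) = 0}. Then [u' v]_0^5/2 = u'(5/2)·v(5/2) − u'(0)·0 = v(5/2).
Weak formulation: find u (satisfying any essential BC) such that ∫_0^5/2 u'(x) v'(x) dx = ∫_0^5/2 f v dx + v(5/2) for all v ∈ V (Dirichlet at 0 absorbed into V; Neumann datum at x = 5/2 contributes the boundary term).
Substituting f(x) = 3*sin(8*π*x/5), the right-hand side is ∫_0^5/2 (3*sin(8*π*x/5)) v dx + v(5/2).


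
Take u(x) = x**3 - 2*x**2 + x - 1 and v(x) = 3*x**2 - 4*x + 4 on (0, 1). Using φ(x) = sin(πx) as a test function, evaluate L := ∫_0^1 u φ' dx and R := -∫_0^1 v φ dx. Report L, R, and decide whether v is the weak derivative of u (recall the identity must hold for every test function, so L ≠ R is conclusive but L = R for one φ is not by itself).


LHS = (12 - π^2)/π^3, RHS = -7/π + 12/π^3. No, v is not the weak derivative of u.

u(x) = x**3 - 2*x**2 + x - 1, classical derivative u'(x) = 3*x**2 - 4*x + 1.
φ(x) = sin(πx), so φ'(x) = π*cos(π*x).
Note φ(0) = φ(1) = 0, so the boundary term u·φ vanishes.
LHS = ∫_0^1 u(x) φ'(x) dx = ∫_0^1 (π*x^3*cos(π*x) - 2*π*x^2*cos(π*x) + π*x*cos(π*x) - π*cos(π*x)) dx. Term by term:
  ∫_0^1 -π*cos(π*x) dx = 0;  ∫_0^1 π*x*cos(π*x) dx = -2/π;  ∫_0^1 π*x^3*cos(π*x) dx = -3/π + 12/π^3;
  ∫_0^1 -2*π*x^2*cos(π*x) dx = 4/π.
Sum: 0 − 2/π + -3/π + 12/π^3 + 4/π = (12 - π^2)/π^3.
So LHS = (12 - π^2)/π^3.
∫_0^1 v(x) φ(x) dx = ∫_0^1 (3*x^2*sin(π*x) - 4*x*sin(π*x) + 4*sin(π*x)) dx. Term by term:
  ∫_0^1 4*sin(π*x) dx = 8/π;  ∫_0^1 -4*x*sin(π*x) dx = -4/π;  ∫_0^1 3*x^2*sin(π*x) dx = -12/π^3 + 3/π.
Sum: 8/π − 4/π + -12/π^3 + 3/π = -12/π^3 + 7/π.
So RHS = -∫_0^1 v(x) φ(x) dx = -7/π + 12/π^3.
LHS − RHS = 6/π ≠ 0, so the identity fails.
(For a valid weak derivative the identity must hold for EVERY test function, in particular this one. The failure shows v is NOT the weak derivative of u.)
Correct weak derivative would be u'(x) = 3*x**2 - 4*x + 1.


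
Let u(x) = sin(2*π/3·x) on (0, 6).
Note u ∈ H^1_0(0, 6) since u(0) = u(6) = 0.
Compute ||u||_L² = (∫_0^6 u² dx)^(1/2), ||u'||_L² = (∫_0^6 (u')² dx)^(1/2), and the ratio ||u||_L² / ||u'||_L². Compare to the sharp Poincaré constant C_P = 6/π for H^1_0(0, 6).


||u||_L² / ||u'||_L² = 3/(2*π) < C_P = 6/π.

u(x) = sin(2*π/3·x), so u'(x) = 2*π*cos(2*π*x/3)/3.
Writing u(x) = A·sin(kπx/L) with A = 1 and k = 4, use ∫_0^L sin²(kπx/L) dx = L/2 and ∫_0^L cos²(kπx/L) dx = L/2.
u² = 1·sin²(2*π/3·x) and (u')² = 4*π^2/9·cos²(2*π/3·x), and each of sin², cos² integrates to L/2 = 3 over (0, 6).
∫_0^6 u² dx = 3, so ||u||_L² = sqrt(3).
∫_0^6 (u')² dx = 4*π^2/3, so ||u'||_L² = 2*sqrt(3)*π/3.
Ratio ||u||_L² / ||u'||_L² = 3/(2*π).
Sharp Poincaré constant on H^1_0(0, 6) is C_P = L/π = 6/π, achieved by sin(π/6·x).
This is the k = 4 harmonic; the ratio L/(kπ) is strictly less than C_P = L/π, consistent with the sharp inequality ||u||_L² ≤ C_P ||u'||_L².


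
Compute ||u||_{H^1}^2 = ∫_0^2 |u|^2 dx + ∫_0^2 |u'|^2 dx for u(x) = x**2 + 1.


||u||_{H^1}^2 = 122/5

The H^1 norm (squared) on an interval (0, L) is
  ||u||_{H^1}^2 = ∫_0^L u(x)^2 dx + ∫_0^L u'(x)^2 dx.
Compute u'(x) = 2*x.
Then u(x)^2 = x**4 + 2*x**2 + 1 and u'(x)^2 = 4*x**2.
Integrate each monomial from 0 to 2 using ∫_0^2 c·x^n dx = c·2^(n+1)/(n+1):
  ∫_0^2 u(x)^2 dx = ∫_0^2 (x^4 + 2*x^2 + 1) dx. Term by term:
    ∫_0^2 x^4 dx = 32/5;  ∫_0^2 2*x^2 dx = 16/3;  ∫_0^2 1 dx = 2.
  Sum: 32/5 + 16/3 + 2 = 206/15.
  ∫_0^2 u'(x)^2 dx = ∫_0^2 (4*x^2) dx. Term by term:
    ∫_0^2 4*x^2 dx = 32/3.
Adding: ||u||_{H^1}^2 = 206/15 + 32/3 = 122/5.


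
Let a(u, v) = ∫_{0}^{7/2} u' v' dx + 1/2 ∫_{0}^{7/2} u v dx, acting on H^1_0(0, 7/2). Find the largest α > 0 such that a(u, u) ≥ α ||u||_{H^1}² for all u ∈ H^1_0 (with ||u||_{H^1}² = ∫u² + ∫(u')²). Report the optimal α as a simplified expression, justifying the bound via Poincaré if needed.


α = (49 + 8*π^2)/(2*(4*π^2 + 49))

Coercivity of a(·,·) on H^1_0(0, 7/2) means a(u, u) ≥ α ||u||_{H^1}² for every u ∈ H^1_0.
The interval has length L = 7/2, and Poincaré/coercivity depend only on L. Here a(u, u) = ∫(u')² + (1/2)·∫u².
Here 0 < c = 1/2 < 1. The condition a(u,u) ≥ α||u||_{H^1}² reads (1−α)∫(u')² ≥ (α−c)∫u². Any admissible α is ≤ 1 (rapidly oscillating u have ∫u²/∫(u')² → 0), and α = 1 would force 0 ≥ (1−c)∫u², impossible since c < 1; so 1−α > 0. By the sharp Poincaré inequality on H^1_0 of an interval of length L, ∫(u')² ≥ (π/L)²∫u² with equality for the first sine mode sin(π(x−x₀)/L) (x₀ the left endpoint), so the inequality holds for all u iff (1−α)(π/L)² ≥ α − c, i.e. α ≤ ((π/L)² + c)/((π/L)² + 1) = (1 + c(L/π)²)/(1 + (L/π)²). With (π/L)² = 4*π^2/49 and c = 1/2, the largest admissible constant is α = ((π/L)² + c)/((π/L)² + 1).
Simplifying, α = (49 + 8*π^2)/(2*(4*π^2 + 49)).


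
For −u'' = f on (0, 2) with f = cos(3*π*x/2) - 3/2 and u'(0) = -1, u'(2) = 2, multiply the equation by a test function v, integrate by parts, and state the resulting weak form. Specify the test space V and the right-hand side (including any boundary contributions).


V = H^1(0, 2) (v unrestricted at boundary; u is determined up to an additive constant); weak form: ∫_0^2 u'v' dx = ∫_0^2 (cos(3*π*x/2) - 3/2) v dx + 2·v(2) + v(0) for all v ∈ V.

Multiply both sides by a test function v and integrate from 0 to 2:
  ∫_0^2 −u''(x) v(x) dx = ∫_0^2 f(x) v(x) dx.
Integrate the LHS by parts once:
  ∫_0^2 −u'' v dx = −[u'(x) v(x)]_0^2 + ∫_0^2 u'(x) v'(x) dx.
Thus ∫_0^2 u'(x) v'(x) dx = ∫_0^2 f(x) v(x) dx + [u'(x) v(x)]_0^2.
Choose V so that boundary terms are either known or forced to vanish.
u has inhomogeneous Neumann u'(0) = -1, u'(2) = 2. [u' v]_0^2 = (2)·v(2) − (-1)·v(0) = 2·v(2) + v(0). Take V = H^1(0, 2); boundary term becomes part of RHS.
Weak formulation: find u (satisfying any essential BC) such that ∫_0^2 u'(x) v'(x) dx = ∫_0^2 f v dx + 2·v(2) + v(0) for all v ∈ V (Neumann data are natural BCs: they enter the RHS as boundary terms).
Substituting f(x) = cos(3*π*x/2) - 3/2, the right-hand side is ∫_0^2 (cos(3*π*x/2) - 3/2) v dx + 2·v(2) + v(0).
Compatibility check (pure Neumann): taking v ≡ 1 ∈ V gives 0 = ∫_0^2 f dx + (2) − (-1), i.e. ∫_0^2 f dx must equal u'(0) − u'(2) = -3. Indeed ∫_0^2 (cos(3*π*x/2) - 3/2) dx = -3, so the data are compatible. The solution is then unique only up to an additive constant (fix it e.g. by requiring ∫_0^2 u dx = 0).


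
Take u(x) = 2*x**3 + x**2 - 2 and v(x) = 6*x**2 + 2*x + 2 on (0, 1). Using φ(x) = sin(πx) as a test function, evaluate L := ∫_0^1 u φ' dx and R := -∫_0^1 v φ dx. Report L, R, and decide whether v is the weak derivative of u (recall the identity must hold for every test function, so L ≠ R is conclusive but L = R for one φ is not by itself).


LHS = -8/π + 24/π^3, RHS = -12/π + 24/π^3. No, v is not the weak derivative of u.

u(x) = 2*x**3 + x**2 - 2, classical derivative u'(x) = 6*x**2 + 2*x.
φ(x) = sin(πx), so φ'(x) = π*cos(π*x).
Note φ(0) = φ(1) = 0, so the boundary term u·φ vanishes.
LHS = ∫_0^1 u(x) φ'(x) dx = ∫_0^1 (2*π*x^3*cos(π*x) + π*x^2*cos(π*x) - 2*π*cos(π*x)) dx. Term by term:
  ∫_0^1 -2*π*cos(π*x) dx = 0;  ∫_0^1 π*x^2*cos(π*x) dx = -2/π;  ∫_0^1 2*π*x^3*cos(π*x) dx = -6/π + 24/π^3.
Sum: 0 − 2/π + -6/π + 24/π^3 = -8/π + 24/π^3.
So LHS = -8/π + 24/π^3.
∫_0^1 v(x) φ(x) dx = ∫_0^1 (6*x^2*sin(π*x) + 2*x*sin(π*x) + 2*sin(π*x)) dx. Term by term:
  ∫_0^1 2*sin(π*x) dx = 4/π;  ∫_0^1 2*x*sin(π*x) dx = 2/π;  ∫_0^1 6*x^2*sin(π*x) dx = -24/π^3 + 6/π.
Sum: 4/π + 2/π + -24/π^3 + 6/π = -24/π^3 + 12/π.
So RHS = -∫_0^1 v(x) φ(x) dx = -12/π + 24/π^3.
LHS − RHS = 4/π ≠ 0, so the identity fails.
(For a valid weak derivative the identity must hold for EVERY test function, in particular this one. The failure shows v is NOT the weak derivative of u.)
Correct weak derivative would be u'(x) = 6*x**2 + 2*x.


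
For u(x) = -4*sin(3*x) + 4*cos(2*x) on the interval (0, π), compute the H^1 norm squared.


||u||_{H^1(0,π)}^2 = -192 + 120*π

u'(x) = -8*sin(2*x) - 12*cos(3*x).
Expand u² and (u')² and integrate term by term on (0, π), using: for integers n ≥ 1, ∫_0^π sin²(nx) dx = ∫_0^π cos²(nx) dx = π/2; for n ≠ n', ∫_0^π sin(nx)sin(n'x) dx = ∫_0^π cos(nx)cos(n'x) dx = 0; and by product-to-sum, ∫_0^π sin(nx)cos(n'x) dx = ½∫_0^π [sin((n+n')x) + sin((n−n')x)] dx, which is 0 when n+n' is even and 2n/(n²−n'²) when n+n' is odd (it need not vanish on (0, π)).
  u² squared terms: (-4)²·∫sin(3x)² dx = 16·π/2 = 8*π;  (4)²·∫cos(2x)² dx = 16·π/2 = 8*π.
  u² cross terms: 2·(-4)·(4)·∫sin(3x)·cos(2x) dx = -32·(6/5) = -192/5.
  So ∫_0^π u² dx = 8*π + 8*π − 192/5 = -192/5 + 16*π.
  (u')² squared terms: (-12)²·∫cos(3x)² dx = 144·π/2 = 72*π;  (-8)²·∫sin(2x)² dx = 64·π/2 = 32*π.
  (u')² cross terms: 2·(-12)·(-8)·∫cos(3x)·sin(2x) dx = 192·(-4/5) = -768/5.
  So ∫_0^π (u')² dx = 72*π + 32*π − 768/5 = -768/5 + 104*π.
||u||_{H^1}^2 = (-192/5 + 16*π) + (-768/5 + 104*π) = -192 + 120*π.


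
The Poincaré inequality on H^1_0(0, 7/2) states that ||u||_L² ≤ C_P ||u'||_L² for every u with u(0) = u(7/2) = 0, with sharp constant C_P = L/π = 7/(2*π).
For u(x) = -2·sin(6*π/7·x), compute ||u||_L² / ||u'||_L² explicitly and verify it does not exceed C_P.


||u||_L² / ||u'||_L² = 7/(6*π) < C_P = 7/(2*π).

u(x) = -2·sin(6*π/7·x), so u'(x) = -12*π*cos(6*π*x/7)/7.
Writing u(x) = A·sin(kπx/L) with A = -2 and k = 3, use ∫_0^L sin²(kπx/L) dx = L/2 and ∫_0^L cos²(kπx/L) dx = L/2.
u² = 4·sin²(6*π/7·x) and (u')² = 144*π^2/49·cos²(6*π/7·x), and each of sin², cos² integrates to L/2 = 7/4 over (0, 7/2).
∫_0^7/2 u² dx = 7, so ||u||_L² = sqrt(7).
∫_0^7/2 (u')² dx = 36*π^2/7, so ||u'||_L² = 6*sqrt(7)*π/7.
Ratio ||u||_L² / ||u'||_L² = 7/(6*π).
Sharp Poincaré constant on H^1_0(0, 7/2) is C_P = L/π = 7/(2*π), achieved by sin(2*π/7·x).
This is the k = 3 harmonic; the ratio L/(kπ) is strictly less than C_P = L/π, consistent with the sharp inequality ||u||_L² ≤ C_P ||u'||_L².


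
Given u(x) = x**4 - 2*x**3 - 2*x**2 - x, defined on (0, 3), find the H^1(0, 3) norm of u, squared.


||u||_{H^1}^2 = 40359/70

The H^1 norm (squared) on an interval (0, L) is
  ||u||_{H^1}^2 = ∫_0^L u(x)^2 dx + ∫_0^L u'(x)^2 dx.
Compute u'(x) = 4*x**3 - 6*x**2 - 4*x - 1.
Then u(x)^2 = x**8 - 4*x**7 + 6*x**5 + 8*x**4 + 4*x**3 + x**2 and u'(x)^2 = 16*x**6 - 48*x**5 + 4*x**4 + 40*x**3 + 28*x**2 + 8*x + 1.
Integrate each monomial from 0 to 3 using ∫_0^3 c·x^n dx = c·3^(n+1)/(n+1):
  ∫_0^3 u(x)^2 dx = ∫_0^3 (x^8 - 4*x^7 + 6*x^5 + 8*x^4 + 4*x^3 + x^2) dx. Term by term:
    ∫_0^3 x^8 dx = 2187;  ∫_0^3 -4*x^7 dx = -6561/2;  ∫_0^3 6*x^5 dx = 729;
    ∫_0^3 8*x^4 dx = 1944/5;  ∫_0^3 4*x^3 dx = 81;  ∫_0^3 x^2 dx = 9.
  Sum: 2187 − 6561/2 + 729 + 1944/5 + 81 + 9 = 1143/10.
  ∫_0^3 u'(x)^2 dx = ∫_0^3 (16*x^6 - 48*x^5 + 4*x^4 + 40*x^3 + 28*x^2 + 8*x + 1) dx. Term by term:
    ∫_0^3 16*x^6 dx = 34992/7;  ∫_0^3 -48*x^5 dx = -5832;  ∫_0^3 4*x^4 dx = 972/5;
    ∫_0^3 40*x^3 dx = 810;  ∫_0^3 28*x^2 dx = 252;  ∫_0^3 8*x dx = 36;
    ∫_0^3 1 dx = 3.
  Sum: 34992/7 − 5832 + 972/5 + 810 + 252 + 36 + 3 = 16179/35.
Adding: ||u||_{H^1}^2 = 1143/10 + 16179/35 = 40359/70.


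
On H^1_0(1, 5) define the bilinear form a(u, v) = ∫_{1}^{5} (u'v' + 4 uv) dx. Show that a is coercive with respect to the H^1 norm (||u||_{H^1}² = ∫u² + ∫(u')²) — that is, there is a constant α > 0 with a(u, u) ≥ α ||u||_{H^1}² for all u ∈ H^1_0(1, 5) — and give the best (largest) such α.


α = 1

Coercivity of a(·,·) on H^1_0(1, 5) means a(u, u) ≥ α ||u||_{H^1}² for every u ∈ H^1_0.
The interval has length L = 4, and Poincaré/coercivity depend only on L. Here a(u, u) = ∫(u')² + (4)·∫u².
Here c = 4 ≥ 1, so a(u,u) = ∫(u')² + c∫u² ≥ ∫(u')² + ∫u² = ||u||_{H^1}², i.e. α = 1 works. No larger α is possible: a(u,u) ≥ α||u||_{H^1}² means (1−α)∫(u')² ≥ (α−c)∫u², and for the modes u_n = sin(nπ(x−x₀)/L) (x₀ the left endpoint) one has ∫u_n²/∫(u_n')² = (L/(nπ))² → 0, so a(u_n,u_n)/||u_n||_{H^1}² → 1. Hence the optimal constant is α = 1.
Therefore α = 1.


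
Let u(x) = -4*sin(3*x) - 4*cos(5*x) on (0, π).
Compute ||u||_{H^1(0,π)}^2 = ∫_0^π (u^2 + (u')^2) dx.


||u||_{H^1(0,π)}^2 = 288*π

u'(x) = 20*sin(5*x) - 12*cos(3*x).
Expand u² and (u')² and integrate term by term on (0, π), using: for integers n ≥ 1, ∫_0^π sin²(nx) dx = ∫_0^π cos²(nx) dx = π/2; for n ≠ n', ∫_0^π sin(nx)sin(n'x) dx = ∫_0^π cos(nx)cos(n'x) dx = 0; and by product-to-sum, ∫_0^π sin(nx)cos(n'x) dx = ½∫_0^π [sin((n+n')x) + sin((n−n')x)] dx, which is 0 when n+n' is even and 2n/(n²−n'²) when n+n' is odd (it need not vanish on (0, π)).
  u² squared terms: (-4)²·∫cos(5x)² dx = 16·π/2 = 8*π;  (-4)²·∫sin(3x)² dx = 16·π/2 = 8*π.
  u² cross terms: 2·(-4)·(-4)·∫cos(5x)·sin(3x) dx = 32·(0) = 0.
  So ∫_0^π u² dx = 8*π + 8*π + 0 = 16*π.
  (u')² squared terms: (-12)²·∫cos(3x)² dx = 144·π/2 = 72*π;  (20)²·∫sin(5x)² dx = 400·π/2 = 200*π.
  (u')² cross terms: 2·(-12)·(20)·∫cos(3x)·sin(5x) dx = -480·(0) = 0.
  So ∫_0^π (u')² dx = 72*π + 200*π + 0 = 272*π.
||u||_{H^1}^2 = (16*π) + (272*π) = 288*π.


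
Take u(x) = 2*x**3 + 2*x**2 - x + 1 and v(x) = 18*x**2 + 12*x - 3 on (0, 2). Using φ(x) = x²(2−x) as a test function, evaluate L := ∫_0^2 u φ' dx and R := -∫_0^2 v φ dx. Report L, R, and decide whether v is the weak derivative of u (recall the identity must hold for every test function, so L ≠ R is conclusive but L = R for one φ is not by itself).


LHS = -268/15, RHS = -268/5. No, v is not the weak derivative of u.

u(x) = 2*x**3 + 2*x**2 - x + 1, classical derivative u'(x) = 6*x**2 + 4*x - 1.
φ(x) = x²(2−x), so φ'(x) = x*(4 - 3*x).
Note φ(0) = φ(2) = 0, so the boundary term u·φ vanishes.
LHS = ∫_0^2 u(x) φ'(x) dx = ∫_0^2 (-6*x^5 + 2*x^4 + 11*x^3 - 7*x^2 + 4*x) dx. Term by term:
  ∫_0^2 -6*x^5 dx = -64;  ∫_0^2 2*x^4 dx = 64/5;  ∫_0^2 11*x^3 dx = 44;
  ∫_0^2 -7*x^2 dx = -56/3;  ∫_0^2 4*x dx = 8.
Sum: -64 + 64/5 + 44 − 56/3 + 8 = -268/15.
So LHS = -268/15.
∫_0^2 v(x) φ(x) dx = ∫_0^2 (-18*x^5 + 24*x^4 + 27*x^3 - 6*x^2) dx. Term by term:
  ∫_0^2 -18*x^5 dx = -192;  ∫_0^2 24*x^4 dx = 768/5;  ∫_0^2 27*x^3 dx = 108;
  ∫_0^2 -6*x^2 dx = -16.
Sum: -192 + 768/5 + 108 − 16 = 268/5.
So RHS = -∫_0^2 v(x) φ(x) dx = -268/5.
LHS − RHS = 536/15 ≠ 0, so the identity fails.
(For a valid weak derivative the identity must hold for EVERY test function, in particular this one. The failure shows v is NOT the weak derivative of u.)
Correct weak derivative would be u'(x) = 6*x**2 + 4*x - 1.
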